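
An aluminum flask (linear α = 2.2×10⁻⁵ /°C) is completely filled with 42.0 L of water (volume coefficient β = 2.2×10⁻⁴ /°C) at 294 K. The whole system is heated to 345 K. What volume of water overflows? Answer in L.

0.330 L

The flask also expands: β_container ≈ 3α = 6.6×10⁻⁵ /K
Net overflow = V₀(β_liq − 3α_cont)ΔT
β − 3α = 2.20×10⁻⁴ − 6.6×10⁻⁵ = 1.54×10⁻⁴ /K; ΔT = 51 K
ΔV = 42.0 × 1.54×10⁻⁴ × 51 = 0.330 L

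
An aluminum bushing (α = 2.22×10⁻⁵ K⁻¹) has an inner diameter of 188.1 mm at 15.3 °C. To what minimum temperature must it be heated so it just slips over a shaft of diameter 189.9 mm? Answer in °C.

T = 446 °C

Required Δd = 189.9 − 188.1 = 1.8 mm
Δd = αd₀ΔT ⇒ ΔT = Δd/(αd₀) = 1.8 / (2.22×10⁻⁵ × 188.1) = 431.05 K
T_min = 15.3 + 431.05 = 446.35 °C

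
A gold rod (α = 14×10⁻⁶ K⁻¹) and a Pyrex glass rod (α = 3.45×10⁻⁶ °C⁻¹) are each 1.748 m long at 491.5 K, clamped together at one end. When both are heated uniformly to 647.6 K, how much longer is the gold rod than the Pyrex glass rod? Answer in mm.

2.88 mm

ΔT = 156.1 K
gold: ΔL = 14×10⁻⁶ × 1.748 m × 156.1 = 3.8201×10⁻³ m = 3.8201 mm
Pyrex glass: ΔL = 3.45×10⁻⁶ × 1.748 m × 156.1 = 9.4138×10⁻⁴ m = 0.94138 mm
difference = 3.8201 − 0.94138 = 2.87872 mm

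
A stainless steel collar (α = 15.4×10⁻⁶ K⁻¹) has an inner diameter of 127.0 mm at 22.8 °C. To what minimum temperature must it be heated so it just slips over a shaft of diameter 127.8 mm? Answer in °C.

Required Δd = 127.8 − 127.0 = 0.8 mm
Δd = αd₀ΔT ⇒ ΔT = Δd/(αd₀) = 0.8 / (15.4×10⁻⁶ × 127.0) = 409.04 K
T_min = 22.8 + 409.04 = 431.84 °C

T = 432 °C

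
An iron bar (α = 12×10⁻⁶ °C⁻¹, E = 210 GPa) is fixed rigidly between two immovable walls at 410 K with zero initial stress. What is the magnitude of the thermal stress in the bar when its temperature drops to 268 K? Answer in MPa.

σ = 358 MPa

Fully constrained: the free strain ε = αΔT is blocked, so σ = Eε = EαΔT.
|ΔT| = 142 K
σ = 210×10⁹ × 12×10⁻⁶ × 142 = 3.58×10⁸ Pa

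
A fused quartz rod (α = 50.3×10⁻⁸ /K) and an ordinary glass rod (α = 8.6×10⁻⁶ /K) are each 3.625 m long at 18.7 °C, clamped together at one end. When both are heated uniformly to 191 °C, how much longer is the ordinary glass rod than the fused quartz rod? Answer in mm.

5.06 mm

ΔT = 172.3 K
fused quartz: ΔL = 50.3×10⁻⁸ × 3.625 m × 172.3 = 3.1417×10⁻⁴ m = 0.31417 mm
ordinary glass: ΔL = 8.6×10⁻⁶ × 3.625 m × 172.3 = 5.3715×10⁻³ m = 5.3715 mm
difference = 5.3715 − 0.31417 = 5.05733 mm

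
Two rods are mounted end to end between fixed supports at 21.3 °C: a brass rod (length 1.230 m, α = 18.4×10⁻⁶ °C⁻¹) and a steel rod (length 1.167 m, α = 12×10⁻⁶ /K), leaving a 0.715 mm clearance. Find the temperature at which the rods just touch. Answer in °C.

Gap closes when ΔL₁ + ΔL₂ = 0.715 mm = 7.15×10⁻⁴ m
(α₁L₁ + α₂L₂)ΔT = g
α₁L₁ + α₂L₂ = 18.4×10⁻⁶×1.230 + 12×10⁻⁶×1.167 = 3.6636×10⁻⁵ m/K
ΔT = 7.15×10⁻⁴ / 3.6636×10⁻⁵ = 19.516 K
T = 21.3 + 19.516 = 40.816 °C

T = 40.8 °C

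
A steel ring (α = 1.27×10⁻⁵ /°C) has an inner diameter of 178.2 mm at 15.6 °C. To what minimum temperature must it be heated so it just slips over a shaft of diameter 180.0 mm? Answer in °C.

Required Δd = 180.0 − 178.2 = 1.8 mm
Δd = αd₀ΔT ⇒ ΔT = Δd/(αd₀) = 1.8 / (1.27×10⁻⁵ × 178.2) = 795.36 K
T_min = 15.6 + 795.36 = 810.96 °C

T = 811 °C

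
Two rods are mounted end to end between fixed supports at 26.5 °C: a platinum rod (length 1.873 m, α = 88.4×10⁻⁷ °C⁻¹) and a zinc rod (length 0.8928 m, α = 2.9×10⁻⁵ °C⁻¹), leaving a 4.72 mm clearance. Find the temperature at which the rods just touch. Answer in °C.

T = 138 °C

Gap closes when ΔL₁ + ΔL₂ = 4.72 mm = 4.72×10⁻³ m
(α₁L₁ + α₂L₂)ΔT = g
α₁L₁ + α₂L₂ = 88.4×10⁻⁷×1.873 + 2.9×10⁻⁵×0.8928 = 4.244852×10⁻⁵ m/K
ΔT = 4.72×10⁻³ / 4.244852×10⁻⁵ = 111.19 K
T = 26.5 + 111.19 = 137.69 °C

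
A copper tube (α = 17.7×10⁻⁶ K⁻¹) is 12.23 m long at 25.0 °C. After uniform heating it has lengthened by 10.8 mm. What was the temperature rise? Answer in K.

ΔL = αL₀ΔT ⇒ ΔT = ΔL / (αL₀)
ΔT = 10.8×10⁻³ m / (17.7×10⁻⁶ × 12.23 m) = 49.891 K

ΔT = 49.9 K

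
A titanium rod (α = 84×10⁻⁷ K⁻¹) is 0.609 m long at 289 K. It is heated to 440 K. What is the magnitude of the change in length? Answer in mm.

|ΔT| = |440 − 289| = 151 K
ΔL = αL₀ΔT = (84×10⁻⁷)(0.609)(151) = 7.72×10⁻⁴ m

ΔL = 0.772 mm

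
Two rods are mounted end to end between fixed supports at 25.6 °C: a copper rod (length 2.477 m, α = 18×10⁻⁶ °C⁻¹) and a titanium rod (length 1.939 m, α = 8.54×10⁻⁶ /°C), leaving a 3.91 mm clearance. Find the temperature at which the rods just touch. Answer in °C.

T = 89.5 °C

Gap closes when ΔL₁ + ΔL₂ = 3.91 mm = 3.91×10⁻³ m
(α₁L₁ + α₂L₂)ΔT = g
α₁L₁ + α₂L₂ = 18×10⁻⁶×2.477 + 8.54×10⁻⁶×1.939 = 6.114506×10⁻⁵ m/K
ΔT = 3.91×10⁻³ / 6.114506×10⁻⁵ = 63.946 K
T = 25.6 + 63.946 = 89.546 °C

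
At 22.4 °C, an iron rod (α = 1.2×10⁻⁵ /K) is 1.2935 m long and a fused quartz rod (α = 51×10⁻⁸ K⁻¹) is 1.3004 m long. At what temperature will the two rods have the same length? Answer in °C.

T = 486.8 °C

L₁(1 + α₁ΔT) = L₂(1 + α₂ΔT) ⇒ ΔT = (L₂ − L₁)/(α₁L₁ − α₂L₂)
L₂ − L₁ = 1.3004 − 1.2935 = 6.90×10⁻³ m
α₁L₁ − α₂L₂ = 1.2×10⁻⁵×1.2935 − 51×10⁻⁸×1.3004 = 1.4858796×10⁻⁵ m/K
ΔT = 6.90×10⁻³ / 1.4858796×10⁻⁵ = 464.371 K
T = 22.4 + 464.371 = 486.771 °C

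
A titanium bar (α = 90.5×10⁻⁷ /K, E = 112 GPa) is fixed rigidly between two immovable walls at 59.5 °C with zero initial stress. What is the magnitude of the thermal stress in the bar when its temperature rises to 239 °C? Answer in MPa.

Fully constrained: the free strain ε = αΔT is blocked, so σ = Eε = EαΔT.
|ΔT| = 179.5 K
σ = 112×10⁹ × 90.5×10⁻⁷ × 179.5 = 1.82×10⁸ Pa

σ = 182 MPa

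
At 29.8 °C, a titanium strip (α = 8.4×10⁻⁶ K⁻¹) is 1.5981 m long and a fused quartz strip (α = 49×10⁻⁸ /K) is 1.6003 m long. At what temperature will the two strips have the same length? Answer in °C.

T = 203.9 °C

Equal length when α₁L₁ΔT − α₂L₂ΔT = L₂ − L₁ = 2.20×10⁻³ m
α₁L₁ = 1.342404×10⁻⁵, α₂L₂ = 7.84147×10⁻⁷ → Δ(αL) = 1.2639893×10⁻⁵ m/K
ΔT = 2.20×10⁻³ / 1.2639893×10⁻⁵ = 174.052 K, so T = 29.8 + 174.052 = 203.852 °C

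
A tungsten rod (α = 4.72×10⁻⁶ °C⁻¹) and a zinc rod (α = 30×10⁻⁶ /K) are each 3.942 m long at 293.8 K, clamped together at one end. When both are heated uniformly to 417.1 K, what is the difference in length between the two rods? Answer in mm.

ΔT = 123.3 K
tungsten: ΔL = 4.72×10⁻⁶ × 3.942 m × 123.3 = 2.2941×10⁻³ m = 2.2941 mm
zinc: ΔL = 30×10⁻⁶ × 3.942 m × 123.3 = 1.4581×10⁻² m = 14.581 mm
difference = 14.581 − 2.2941 = 12.2869 mm

12.3 mm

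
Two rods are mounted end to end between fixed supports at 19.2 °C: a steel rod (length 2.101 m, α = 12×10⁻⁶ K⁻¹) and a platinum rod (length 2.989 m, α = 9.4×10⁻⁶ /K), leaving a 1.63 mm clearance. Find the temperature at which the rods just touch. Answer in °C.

α₁L₁ = 2.5212×10⁻⁵ m/K, α₂L₂ = 2.80966×10⁻⁵ m/K → total 5.33086×10⁻⁵ m/K
ΔT = g/(α₁L₁+α₂L₂) = 1.63×10⁻³ / 5.33086×10⁻⁵ = 30.577 K
T = 19.2 + 30.577 = 49.777 °C

T = 49.8 °C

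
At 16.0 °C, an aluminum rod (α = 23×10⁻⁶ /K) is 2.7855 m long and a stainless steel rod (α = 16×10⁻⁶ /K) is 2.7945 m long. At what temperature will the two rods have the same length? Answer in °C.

T = 481.0 °C

Equal length when α₁L₁ΔT − α₂L₂ΔT = L₂ − L₁ = 9.00×10⁻³ m
α₁L₁ = 6.40665×10⁻⁵, α₂L₂ = 4.4712×10⁻⁵ → Δ(αL) = 1.93545×10⁻⁵ m/K
ΔT = 9.00×10⁻³ / 1.93545×10⁻⁵ = 465.008 K, so T = 16.0 + 465.008 = 481.008 °C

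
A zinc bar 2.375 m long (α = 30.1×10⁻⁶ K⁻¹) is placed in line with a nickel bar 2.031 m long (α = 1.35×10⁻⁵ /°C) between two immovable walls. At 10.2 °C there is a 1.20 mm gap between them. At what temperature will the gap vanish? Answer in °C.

Gap closes when ΔL₁ + ΔL₂ = 1.20 mm = 1.20×10⁻³ m
(α₁L₁ + α₂L₂)ΔT = g
α₁L₁ + α₂L₂ = 30.1×10⁻⁶×2.375 + 1.35×10⁻⁵×2.031 = 9.8906×10⁻⁵ m/K
ΔT = 1.20×10⁻³ / 9.8906×10⁻⁵ = 12.133 K
T = 10.2 + 12.133 = 22.333 °C

T = 22.3 °C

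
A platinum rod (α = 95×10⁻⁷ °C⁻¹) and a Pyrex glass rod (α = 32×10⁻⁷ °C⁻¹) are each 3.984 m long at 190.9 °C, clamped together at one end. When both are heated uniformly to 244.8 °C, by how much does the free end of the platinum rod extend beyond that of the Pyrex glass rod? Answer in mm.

ΔT = 53.9 K
platinum: ΔL = 95×10⁻⁷ × 3.984 m × 53.9 = 2.0400×10⁻³ m = 2.0400 mm
Pyrex glass: ΔL = 32×10⁻⁷ × 3.984 m × 53.9 = 6.8716×10⁻⁴ m = 0.68716 mm
difference = 2.0400 − 0.68716 = 1.35284 mm

1.35 mm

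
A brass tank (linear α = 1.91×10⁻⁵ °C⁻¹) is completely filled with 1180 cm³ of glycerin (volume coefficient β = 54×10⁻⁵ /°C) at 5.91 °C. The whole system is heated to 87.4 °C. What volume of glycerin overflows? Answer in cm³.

The tank also expands: β_container ≈ 3α = 5.73×10⁻⁵ /K
Net overflow = V₀(β_liq − 3α_cont)ΔT
β − 3α = 5.40×10⁻⁴ − 5.73×10⁻⁵ = 4.827×10⁻⁴ /K; ΔT = 81.49 K
ΔV = 1180 × 4.827×10⁻⁴ × 81.49 = 46.4 cm³

46.4 cm³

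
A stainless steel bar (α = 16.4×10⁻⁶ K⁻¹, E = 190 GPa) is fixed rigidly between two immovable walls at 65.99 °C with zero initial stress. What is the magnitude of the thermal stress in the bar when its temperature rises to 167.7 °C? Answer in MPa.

Fully constrained: the free strain ε = αΔT is blocked, so σ = Eε = EαΔT.
|ΔT| = 101.71 K
σ = 190×10⁹ × 16.4×10⁻⁶ × 101.71 = 3.17×10⁸ Pa

σ = 317 MPa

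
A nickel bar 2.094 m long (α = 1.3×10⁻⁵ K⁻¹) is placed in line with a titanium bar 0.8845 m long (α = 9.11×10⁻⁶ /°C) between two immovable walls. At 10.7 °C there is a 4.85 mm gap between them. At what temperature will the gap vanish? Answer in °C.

T = 148 °C

α₁L₁ = 2.7222×10⁻⁵ m/K, α₂L₂ = 8.057795×10⁻⁶ m/K → total 3.5279795×10⁻⁵ m/K
ΔT = g/(α₁L₁+α₂L₂) = 4.85×10⁻³ / 3.5279795×10⁻⁵ = 137.47 K
T = 10.7 + 137.47 = 148.17 °C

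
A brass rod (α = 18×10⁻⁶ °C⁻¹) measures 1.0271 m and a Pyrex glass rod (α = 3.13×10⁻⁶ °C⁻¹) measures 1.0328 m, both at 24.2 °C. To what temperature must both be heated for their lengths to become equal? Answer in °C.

T = 397.8 °C

Equal length when α₁L₁ΔT − α₂L₂ΔT = L₂ − L₁ = 5.70×10⁻³ m
α₁L₁ = 1.84878×10⁻⁵, α₂L₂ = 3.232664×10⁻⁶ → Δ(αL) = 1.5255136×10⁻⁵ m/K
ΔT = 5.70×10⁻³ / 1.5255136×10⁻⁵ = 373.645 K, so T = 24.2 + 373.645 = 397.845 °C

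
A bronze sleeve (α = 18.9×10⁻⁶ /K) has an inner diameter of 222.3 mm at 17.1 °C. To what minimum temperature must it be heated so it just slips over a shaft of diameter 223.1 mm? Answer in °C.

Required Δd = 223.1 − 222.3 = 0.8 mm
Δd = αd₀ΔT ⇒ ΔT = Δd/(αd₀) = 0.8 / (18.9×10⁻⁶ × 222.3) = 190.41 K
T_min = 17.1 + 190.41 = 207.51 °C

T = 208 °C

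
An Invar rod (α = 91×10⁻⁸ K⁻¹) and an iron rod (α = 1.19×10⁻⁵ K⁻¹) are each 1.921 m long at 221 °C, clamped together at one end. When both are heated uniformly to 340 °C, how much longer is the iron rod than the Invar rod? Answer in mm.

2.51 mm

ΔT = 119 K
Invar: ΔL = 91×10⁻⁸ × 1.921 m × 119 = 2.0803×10⁻⁴ m = 0.20803 mm
iron: ΔL = 1.19×10⁻⁵ × 1.921 m × 119 = 2.7203×10⁻³ m = 2.7203 mm
difference = 2.7203 − 0.20803 = 2.51227 mm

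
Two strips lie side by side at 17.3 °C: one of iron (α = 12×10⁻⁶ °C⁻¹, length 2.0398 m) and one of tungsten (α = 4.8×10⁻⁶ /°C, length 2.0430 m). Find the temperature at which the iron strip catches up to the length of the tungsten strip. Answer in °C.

T = 235.4 °C

L₁(1 + α₁ΔT) = L₂(1 + α₂ΔT) ⇒ ΔT = (L₂ − L₁)/(α₁L₁ − α₂L₂)
L₂ − L₁ = 2.0430 − 2.0398 = 3.20×10⁻³ m
α₁L₁ − α₂L₂ = 12×10⁻⁶×2.0398 − 4.8×10⁻⁶×2.0430 = 1.46712×10⁻⁵ m/K
ΔT = 3.20×10⁻³ / 1.46712×10⁻⁵ = 218.114 K
T = 17.3 + 218.114 = 235.414 °C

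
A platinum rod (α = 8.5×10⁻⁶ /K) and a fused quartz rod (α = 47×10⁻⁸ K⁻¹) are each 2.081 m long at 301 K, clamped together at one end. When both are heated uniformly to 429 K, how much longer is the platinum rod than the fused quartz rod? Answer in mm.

2.14 mm

ΔT = 128 K
platinum: ΔL = 8.5×10⁻⁶ × 2.081 m × 128 = 2.2641×10⁻³ m = 2.2641 mm
fused quartz: ΔL = 47×10⁻⁸ × 2.081 m × 128 = 1.2519×10⁻⁴ m = 0.12519 mm
difference = 2.2641 − 0.12519 = 2.13891 mm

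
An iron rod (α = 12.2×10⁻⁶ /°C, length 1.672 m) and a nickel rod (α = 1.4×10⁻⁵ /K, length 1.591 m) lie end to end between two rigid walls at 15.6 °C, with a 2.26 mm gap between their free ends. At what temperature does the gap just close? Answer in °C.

α₁L₁ = 2.03984×10⁻⁵ m/K, α₂L₂ = 2.2274×10⁻⁵ m/K → total 4.26724×10⁻⁵ m/K
ΔT = g/(α₁L₁+α₂L₂) = 2.26×10⁻³ / 4.26724×10⁻⁵ = 52.962 K
T = 15.6 + 52.962 = 68.562 °C

T = 68.6 °C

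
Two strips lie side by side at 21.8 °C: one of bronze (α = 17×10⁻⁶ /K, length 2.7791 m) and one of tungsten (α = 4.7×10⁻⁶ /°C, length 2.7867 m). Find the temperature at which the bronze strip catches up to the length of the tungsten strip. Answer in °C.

T = 244.4 °C

Equal length when α₁L₁ΔT − α₂L₂ΔT = L₂ − L₁ = 7.60×10⁻³ m
α₁L₁ = 4.72447×10⁻⁵, α₂L₂ = 1.309749×10⁻⁵ → Δ(αL) = 3.414721×10⁻⁵ m/K
ΔT = 7.60×10⁻³ / 3.414721×10⁻⁵ = 222.566 K, so T = 21.8 + 222.566 = 244.366 °C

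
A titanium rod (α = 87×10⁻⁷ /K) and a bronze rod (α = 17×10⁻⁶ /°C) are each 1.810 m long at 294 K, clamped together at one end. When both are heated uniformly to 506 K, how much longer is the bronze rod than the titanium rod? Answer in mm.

3.18 mm

ΔT = 212 K
titanium: ΔL = 87×10⁻⁷ × 1.810 m × 212 = 3.3384×10⁻³ m = 3.3384 mm
bronze: ΔL = 17×10⁻⁶ × 1.810 m × 212 = 6.5232×10⁻³ m = 6.5232 mm
difference = 6.5232 − 3.3384 = 3.1848 mm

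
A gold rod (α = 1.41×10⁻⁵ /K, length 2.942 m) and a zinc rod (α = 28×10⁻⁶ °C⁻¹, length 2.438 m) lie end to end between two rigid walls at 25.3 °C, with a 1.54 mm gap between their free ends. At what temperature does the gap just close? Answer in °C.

T = 39.3 °C

α₁L₁ = 4.14822×10⁻⁵ m/K, α₂L₂ = 6.8264×10⁻⁵ m/K → total 1.097462×10⁻⁴ m/K
ΔT = g/(α₁L₁+α₂L₂) = 1.54×10⁻³ / 1.097462×10⁻⁴ = 14.032 K
T = 25.3 + 14.032 = 39.332 °C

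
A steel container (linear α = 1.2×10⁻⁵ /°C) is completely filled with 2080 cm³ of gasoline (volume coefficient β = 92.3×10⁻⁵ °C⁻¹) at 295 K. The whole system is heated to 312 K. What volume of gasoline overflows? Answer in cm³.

31.4 cm³

The container also expands: β_container ≈ 3α = 3.6×10⁻⁵ /K
Net overflow = V₀(β_liq − 3α_cont)ΔT
β − 3α = 9.23×10⁻⁴ − 3.6×10⁻⁵ = 8.87×10⁻⁴ /K; ΔT = 17 K
ΔV = 2080 × 8.87×10⁻⁴ × 17 = 31.4 cm³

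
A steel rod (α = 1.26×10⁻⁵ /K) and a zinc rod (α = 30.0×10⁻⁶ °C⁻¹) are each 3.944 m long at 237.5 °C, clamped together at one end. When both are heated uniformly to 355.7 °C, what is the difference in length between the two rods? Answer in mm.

8.11 mm

ΔT = 118.2 K
steel: ΔL = 1.26×10⁻⁵ × 3.944 m × 118.2 = 5.8739×10⁻³ m = 5.8739 mm
zinc: ΔL = 30.0×10⁻⁶ × 3.944 m × 118.2 = 1.3985×10⁻² m = 13.985 mm
difference = 13.985 − 5.8739 = 8.1111 mm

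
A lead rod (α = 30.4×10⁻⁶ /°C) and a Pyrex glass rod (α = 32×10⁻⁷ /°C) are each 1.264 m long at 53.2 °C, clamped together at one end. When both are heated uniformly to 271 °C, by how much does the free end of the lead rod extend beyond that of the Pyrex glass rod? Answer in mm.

7.49 mm

ΔT = 217.8 K
lead: ΔL = 30.4×10⁻⁶ × 1.264 m × 217.8 = 8.3691×10⁻³ m = 8.3691 mm
Pyrex glass: ΔL = 32×10⁻⁷ × 1.264 m × 217.8 = 8.8096×10⁻⁴ m = 0.88096 mm
difference = 8.3691 − 0.88096 = 7.48814 mm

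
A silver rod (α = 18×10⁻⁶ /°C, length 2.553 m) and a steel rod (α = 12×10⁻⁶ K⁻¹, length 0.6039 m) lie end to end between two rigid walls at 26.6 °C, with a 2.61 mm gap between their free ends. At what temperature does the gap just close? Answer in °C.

T = 75.7 °C

Gap closes when ΔL₁ + ΔL₂ = 2.61 mm = 2.61×10⁻³ m
(α₁L₁ + α₂L₂)ΔT = g
α₁L₁ + α₂L₂ = 18×10⁻⁶×2.553 + 12×10⁻⁶×0.6039 = 5.32008×10⁻⁵ m/K
ΔT = 2.61×10⁻³ / 5.32008×10⁻⁵ = 49.059 K
T = 26.6 + 49.059 = 75.659 °C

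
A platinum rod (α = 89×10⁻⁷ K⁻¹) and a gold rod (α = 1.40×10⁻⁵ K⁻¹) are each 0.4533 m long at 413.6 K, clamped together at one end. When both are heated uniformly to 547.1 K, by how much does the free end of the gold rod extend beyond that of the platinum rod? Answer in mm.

0.309 mm

ΔT = 133.5 K
platinum: ΔL = 89×10⁻⁷ × 0.4533 m × 133.5 = 5.3859×10⁻⁴ m = 0.53859 mm
gold: ΔL = 1.40×10⁻⁵ × 0.4533 m × 133.5 = 8.4722×10⁻⁴ m = 0.84722 mm
difference = 0.84722 − 0.53859 = 0.30863 mm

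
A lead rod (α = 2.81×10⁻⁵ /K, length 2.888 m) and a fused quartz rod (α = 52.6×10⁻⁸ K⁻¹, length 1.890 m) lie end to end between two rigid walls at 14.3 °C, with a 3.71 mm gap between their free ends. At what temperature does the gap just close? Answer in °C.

T = 59.5 °C

Gap closes when ΔL₁ + ΔL₂ = 3.71 mm = 3.71×10⁻³ m
(α₁L₁ + α₂L₂)ΔT = g
α₁L₁ + α₂L₂ = 2.81×10⁻⁵×2.888 + 52.6×10⁻⁸×1.890 = 8.214694×10⁻⁵ m/K
ΔT = 3.71×10⁻³ / 8.214694×10⁻⁵ = 45.163 K
T = 14.3 + 45.163 = 59.463 °C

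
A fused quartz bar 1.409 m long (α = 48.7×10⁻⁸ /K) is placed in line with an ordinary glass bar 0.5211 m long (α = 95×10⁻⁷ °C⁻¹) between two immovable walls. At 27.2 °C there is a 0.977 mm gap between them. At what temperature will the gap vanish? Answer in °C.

T = 201 °C

α₁L₁ = 6.86183×10⁻⁷ m/K, α₂L₂ = 4.95045×10⁻⁶ m/K → total 5.636633×10⁻⁶ m/K
ΔT = g/(α₁L₁+α₂L₂) = 9.77×10⁻⁴ / 5.636633×10⁻⁶ = 173.33 K
T = 27.2 + 173.33 = 200.53 °C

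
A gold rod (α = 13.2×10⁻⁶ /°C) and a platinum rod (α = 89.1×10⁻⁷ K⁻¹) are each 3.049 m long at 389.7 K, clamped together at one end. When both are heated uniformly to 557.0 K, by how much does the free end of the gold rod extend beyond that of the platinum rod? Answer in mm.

ΔT = 167.3 K
gold: ΔL = 13.2×10⁻⁶ × 3.049 m × 167.3 = 6.7333×10⁻³ m = 6.7333 mm
platinum: ΔL = 89.1×10⁻⁷ × 3.049 m × 167.3 = 4.5450×10⁻³ m = 4.5450 mm
difference = 6.7333 − 4.5450 = 2.1883 mm

2.19 mm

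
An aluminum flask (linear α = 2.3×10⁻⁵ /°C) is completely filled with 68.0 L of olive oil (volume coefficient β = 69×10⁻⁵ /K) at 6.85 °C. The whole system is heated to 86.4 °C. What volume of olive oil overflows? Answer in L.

3.36 L

The flask also expands: β_container ≈ 3α = 6.9×10⁻⁵ /K
Net overflow = V₀(β_liq − 3α_cont)ΔT
β − 3α = 6.90×10⁻⁴ − 6.9×10⁻⁵ = 6.21×10⁻⁴ /K; ΔT = 79.55 K
ΔV = 68.0 × 6.21×10⁻⁴ × 79.55 = 3.36 L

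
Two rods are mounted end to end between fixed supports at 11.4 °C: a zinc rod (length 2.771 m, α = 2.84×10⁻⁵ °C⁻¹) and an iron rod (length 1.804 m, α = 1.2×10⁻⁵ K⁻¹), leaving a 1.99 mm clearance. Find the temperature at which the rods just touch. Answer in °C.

α₁L₁ = 7.86964×10⁻⁵ m/K, α₂L₂ = 2.1648×10⁻⁵ m/K → total 1.003444×10⁻⁴ m/K
ΔT = g/(α₁L₁+α₂L₂) = 1.99×10⁻³ / 1.003444×10⁻⁴ = 19.832 K
T = 11.4 + 19.832 = 31.232 °C

T = 31.2 °C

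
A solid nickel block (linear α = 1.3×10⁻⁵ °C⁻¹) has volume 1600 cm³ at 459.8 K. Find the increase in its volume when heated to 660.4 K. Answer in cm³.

Isotropic solid: β ≈ 3α = 3.9×10⁻⁵ /K; ΔT = 200.6 K
ΔV = 3αV₀ΔT = 3(1.3×10⁻⁵)(1600)(200.6) = 12.5 cm³

ΔV = 12.5 cm³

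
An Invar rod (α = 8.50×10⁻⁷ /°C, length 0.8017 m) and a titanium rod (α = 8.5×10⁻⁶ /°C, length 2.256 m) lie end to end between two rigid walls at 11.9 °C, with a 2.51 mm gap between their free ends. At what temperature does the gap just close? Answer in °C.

T = 138 °C

Gap closes when ΔL₁ + ΔL₂ = 2.51 mm = 2.51×10⁻³ m
(α₁L₁ + α₂L₂)ΔT = g
α₁L₁ + α₂L₂ = 8.50×10⁻⁷×0.8017 + 8.5×10⁻⁶×2.256 = 1.9857445×10⁻⁵ m/K
ΔT = 2.51×10⁻³ / 1.9857445×10⁻⁵ = 126.40 K
T = 11.9 + 126.40 = 138.30 °C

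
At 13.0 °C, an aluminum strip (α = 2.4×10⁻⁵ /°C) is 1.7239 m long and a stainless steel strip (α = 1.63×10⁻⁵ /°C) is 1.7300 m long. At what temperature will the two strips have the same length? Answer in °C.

L₁(1 + α₁ΔT) = L₂(1 + α₂ΔT) ⇒ ΔT = (L₂ − L₁)/(α₁L₁ − α₂L₂)
L₂ − L₁ = 1.7300 − 1.7239 = 6.10×10⁻³ m
α₁L₁ − α₂L₂ = 2.4×10⁻⁵×1.7239 − 1.63×10⁻⁵×1.7300 = 1.31746×10⁻⁵ m/K
ΔT = 6.10×10⁻³ / 1.31746×10⁻⁵ = 463.012 K
T = 13.0 + 463.012 = 476.012 °C

T = 476.0 °C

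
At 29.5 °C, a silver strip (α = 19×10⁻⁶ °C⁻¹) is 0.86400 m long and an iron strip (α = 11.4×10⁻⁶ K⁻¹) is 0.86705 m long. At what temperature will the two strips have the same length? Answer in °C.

T = 496.5 °C

L₁(1 + α₁ΔT) = L₂(1 + α₂ΔT) ⇒ ΔT = (L₂ − L₁)/(α₁L₁ − α₂L₂)
L₂ − L₁ = 0.86705 − 0.86400 = 3.05×10⁻³ m
α₁L₁ − α₂L₂ = 19×10⁻⁶×0.86400 − 11.4×10⁻⁶×0.86705 = 6.53163×10⁻⁶ m/K
ΔT = 3.05×10⁻³ / 6.53163×10⁻⁶ = 466.958 K
T = 29.5 + 466.958 = 496.458 °C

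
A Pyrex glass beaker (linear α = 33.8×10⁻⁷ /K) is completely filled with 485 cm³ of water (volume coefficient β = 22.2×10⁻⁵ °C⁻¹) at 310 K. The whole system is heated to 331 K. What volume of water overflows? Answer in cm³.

The beaker also expands: β_container ≈ 3α = 1.014×10⁻⁵ /K
Net overflow = V₀(β_liq − 3α_cont)ΔT
β − 3α = 2.22×10⁻⁴ − 1.014×10⁻⁵ = 2.1186×10⁻⁴ /K; ΔT = 21 K
ΔV = 485 × 2.1186×10⁻⁴ × 21 = 2.16 cm³

2.16 cm³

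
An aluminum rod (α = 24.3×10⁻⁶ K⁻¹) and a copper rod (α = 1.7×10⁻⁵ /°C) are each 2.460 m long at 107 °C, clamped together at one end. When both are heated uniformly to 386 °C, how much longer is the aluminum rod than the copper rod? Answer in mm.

5.01 mm

ΔT = 279 K
aluminum: ΔL = 24.3×10⁻⁶ × 2.460 m × 279 = 1.6678×10⁻² m = 16.678 mm
copper: ΔL = 1.7×10⁻⁵ × 2.460 m × 279 = 1.1668×10⁻² m = 11.668 mm
difference = 16.678 − 11.668 = 5.010 mm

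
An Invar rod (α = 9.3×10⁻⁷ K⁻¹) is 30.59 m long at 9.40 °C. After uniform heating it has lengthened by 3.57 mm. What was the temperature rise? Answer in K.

ΔL = αL₀ΔT ⇒ ΔT = ΔL / (αL₀)
ΔT = 3.57×10⁻³ m / (9.3×10⁻⁷ × 30.59 m) = 125.49 K

ΔT = 125 K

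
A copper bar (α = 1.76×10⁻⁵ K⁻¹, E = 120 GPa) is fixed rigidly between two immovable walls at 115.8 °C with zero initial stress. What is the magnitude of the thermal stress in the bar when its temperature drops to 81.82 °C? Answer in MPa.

σ = 71.8 MPa

Fully constrained: the free strain ε = αΔT is blocked, so σ = Eε = EαΔT.
|ΔT| = 33.98 K
σ = 120×10⁹ × 1.76×10⁻⁵ × 33.98 = 7.18×10⁷ Pa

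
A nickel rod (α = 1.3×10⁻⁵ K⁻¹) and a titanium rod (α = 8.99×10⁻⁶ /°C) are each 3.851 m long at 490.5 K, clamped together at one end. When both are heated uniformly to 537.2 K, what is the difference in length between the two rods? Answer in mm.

ΔT = 46.7 K
nickel: ΔL = 1.3×10⁻⁵ × 3.851 m × 46.7 = 2.3379×10⁻³ m = 2.3379 mm
titanium: ΔL = 8.99×10⁻⁶ × 3.851 m × 46.7 = 1.6168×10⁻³ m = 1.6168 mm
difference = 2.3379 − 1.6168 = 0.7211 mm

0.721 mm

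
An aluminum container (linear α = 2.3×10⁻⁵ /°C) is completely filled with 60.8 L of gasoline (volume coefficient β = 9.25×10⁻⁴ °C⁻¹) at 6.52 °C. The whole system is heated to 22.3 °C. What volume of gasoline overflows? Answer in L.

0.821 L

The container also expands: β_container ≈ 3α = 6.9×10⁻⁵ /K
Net overflow = V₀(β_liq − 3α_cont)ΔT
β − 3α = 9.25×10⁻⁴ − 6.9×10⁻⁵ = 8.56×10⁻⁴ /K; ΔT = 15.78 K
ΔV = 60.8 × 8.56×10⁻⁴ × 15.78 = 0.821 L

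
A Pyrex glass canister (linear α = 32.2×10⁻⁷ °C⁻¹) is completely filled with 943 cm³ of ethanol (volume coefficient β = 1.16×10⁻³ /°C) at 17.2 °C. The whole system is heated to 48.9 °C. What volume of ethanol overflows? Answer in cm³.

34.4 cm³

The canister also expands: β_container ≈ 3α = 9.66×10⁻⁶ /K
Net overflow = V₀(β_liq − 3α_cont)ΔT
β − 3α = 1.16×10⁻³ − 9.66×10⁻⁶ = 1.15034×10⁻³ /K; ΔT = 31.7 K
ΔV = 943 × 1.15034×10⁻³ × 31.7 = 34.4 cm³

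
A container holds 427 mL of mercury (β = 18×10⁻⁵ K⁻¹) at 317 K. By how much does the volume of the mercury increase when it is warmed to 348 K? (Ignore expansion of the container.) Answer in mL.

|ΔT| = |348 − 317| = 31 K
ΔV = βV₀ΔT = (18×10⁻⁵)(427)(31) = 2.38 mL

ΔV = 2.38 mL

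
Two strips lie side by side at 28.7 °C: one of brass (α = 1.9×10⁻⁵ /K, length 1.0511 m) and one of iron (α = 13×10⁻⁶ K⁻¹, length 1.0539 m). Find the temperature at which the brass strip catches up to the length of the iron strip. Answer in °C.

T = 475.3 °C

Equal length when α₁L₁ΔT − α₂L₂ΔT = L₂ − L₁ = 2.80×10⁻³ m
α₁L₁ = 1.99709×10⁻⁵, α₂L₂ = 1.37007×10⁻⁵ → Δ(αL) = 6.2702×10⁻⁶ m/K
ΔT = 2.80×10⁻³ / 6.2702×10⁻⁶ = 446.557 K, so T = 28.7 + 446.557 = 475.257 °C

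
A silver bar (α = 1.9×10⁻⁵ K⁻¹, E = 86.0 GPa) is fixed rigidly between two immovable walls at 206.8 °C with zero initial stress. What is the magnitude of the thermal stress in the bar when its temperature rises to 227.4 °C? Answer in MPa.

Fully constrained: the free strain ε = αΔT is blocked, so σ = Eε = EαΔT.
|ΔT| = 20.6 K
σ = 86.0×10⁹ × 1.9×10⁻⁵ × 20.6 = 3.37×10⁷ Pa

σ = 33.7 MPa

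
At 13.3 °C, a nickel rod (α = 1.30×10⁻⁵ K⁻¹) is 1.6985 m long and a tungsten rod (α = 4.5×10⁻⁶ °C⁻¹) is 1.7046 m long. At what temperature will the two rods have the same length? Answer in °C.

T = 436.6 °C

L₁(1 + α₁ΔT) = L₂(1 + α₂ΔT) ⇒ ΔT = (L₂ − L₁)/(α₁L₁ − α₂L₂)
L₂ − L₁ = 1.7046 − 1.6985 = 6.10×10⁻³ m
α₁L₁ − α₂L₂ = 1.30×10⁻⁵×1.6985 − 4.5×10⁻⁶×1.7046 = 1.44098×10⁻⁵ m/K
ΔT = 6.10×10⁻³ / 1.44098×10⁻⁵ = 423.323 K
T = 13.3 + 423.323 = 436.623 °C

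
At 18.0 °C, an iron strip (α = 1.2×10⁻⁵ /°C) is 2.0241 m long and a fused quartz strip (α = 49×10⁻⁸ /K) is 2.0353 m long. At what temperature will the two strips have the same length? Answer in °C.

Equal length when α₁L₁ΔT − α₂L₂ΔT = L₂ − L₁ = 1.12×10⁻² m
α₁L₁ = 2.42892×10⁻⁵, α₂L₂ = 9.97297×10⁻⁷ → Δ(αL) = 2.3291903×10⁻⁵ m/K
ΔT = 1.12×10⁻² / 2.3291903×10⁻⁵ = 480.854 K, so T = 18.0 + 480.854 = 498.854 °C

T = 498.9 °C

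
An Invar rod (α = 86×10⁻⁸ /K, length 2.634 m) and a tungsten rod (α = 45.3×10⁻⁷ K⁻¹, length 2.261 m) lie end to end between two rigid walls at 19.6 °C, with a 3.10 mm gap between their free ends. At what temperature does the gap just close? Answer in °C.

Gap closes when ΔL₁ + ΔL₂ = 3.10 mm = 3.10×10⁻³ m
(α₁L₁ + α₂L₂)ΔT = g
α₁L₁ + α₂L₂ = 86×10⁻⁸×2.634 + 45.3×10⁻⁷×2.261 = 1.250757×10⁻⁵ m/K
ΔT = 3.10×10⁻³ / 1.250757×10⁻⁵ = 247.85 K
T = 19.6 + 247.85 = 267.45 °C

T = 267 °C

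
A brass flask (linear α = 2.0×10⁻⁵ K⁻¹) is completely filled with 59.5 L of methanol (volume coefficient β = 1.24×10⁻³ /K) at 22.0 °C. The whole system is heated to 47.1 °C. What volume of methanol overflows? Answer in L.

1.76 L

The flask also expands: β_container ≈ 3α = 6.0×10⁻⁵ /K
Net overflow = V₀(β_liq − 3α_cont)ΔT
β − 3α = 1.24×10⁻³ − 6.0×10⁻⁵ = 1.18×10⁻³ /K; ΔT = 25.1 K
ΔV = 59.5 × 1.18×10⁻³ × 25.1 = 1.76 L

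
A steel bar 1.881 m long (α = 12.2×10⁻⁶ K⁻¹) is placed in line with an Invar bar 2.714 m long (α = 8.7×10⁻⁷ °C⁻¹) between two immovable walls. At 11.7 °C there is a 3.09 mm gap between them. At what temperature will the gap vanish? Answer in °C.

Gap closes when ΔL₁ + ΔL₂ = 3.09 mm = 3.09×10⁻³ m
(α₁L₁ + α₂L₂)ΔT = g
α₁L₁ + α₂L₂ = 12.2×10⁻⁶×1.881 + 8.7×10⁻⁷×2.714 = 2.530938×10⁻⁵ m/K
ΔT = 3.09×10⁻³ / 2.530938×10⁻⁵ = 122.09 K
T = 11.7 + 122.09 = 133.79 °C

T = 134 °C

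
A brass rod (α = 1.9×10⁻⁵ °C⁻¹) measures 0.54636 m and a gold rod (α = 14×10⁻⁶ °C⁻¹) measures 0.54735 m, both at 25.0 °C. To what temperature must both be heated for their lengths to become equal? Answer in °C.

T = 389.2 °C

Equal length when α₁L₁ΔT − α₂L₂ΔT = L₂ − L₁ = 9.90×10⁻⁴ m
α₁L₁ = 1.038084×10⁻⁵, α₂L₂ = 7.6629×10⁻⁶ → Δ(αL) = 2.71794×10⁻⁶ m/K
ΔT = 9.90×10⁻⁴ / 2.71794×10⁻⁶ = 364.246 K, so T = 25.0 + 364.246 = 389.246 °C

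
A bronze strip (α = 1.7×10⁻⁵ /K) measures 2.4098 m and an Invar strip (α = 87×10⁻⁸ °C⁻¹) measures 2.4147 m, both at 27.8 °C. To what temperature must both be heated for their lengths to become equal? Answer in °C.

L₁(1 + α₁ΔT) = L₂(1 + α₂ΔT) ⇒ ΔT = (L₂ − L₁)/(α₁L₁ − α₂L₂)
L₂ − L₁ = 2.4147 − 2.4098 = 4.90×10⁻³ m
α₁L₁ − α₂L₂ = 1.7×10⁻⁵×2.4098 − 87×10⁻⁸×2.4147 = 3.8865811×10⁻⁵ m/K
ΔT = 4.90×10⁻³ / 3.8865811×10⁻⁵ = 126.075 K
T = 27.8 + 126.075 = 153.875 °C

T = 153.9 °C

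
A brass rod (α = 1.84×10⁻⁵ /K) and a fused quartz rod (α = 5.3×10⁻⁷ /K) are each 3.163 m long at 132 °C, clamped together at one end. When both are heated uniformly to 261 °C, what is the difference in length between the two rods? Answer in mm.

7.29 mm

ΔT = 129 K
brass: ΔL = 1.84×10⁻⁵ × 3.163 m × 129 = 7.5077×10⁻³ m = 7.5077 mm
fused quartz: ΔL = 5.3×10⁻⁷ × 3.163 m × 129 = 2.1625×10⁻⁴ m = 0.21625 mm
difference = 7.5077 − 0.21625 = 7.29145 mm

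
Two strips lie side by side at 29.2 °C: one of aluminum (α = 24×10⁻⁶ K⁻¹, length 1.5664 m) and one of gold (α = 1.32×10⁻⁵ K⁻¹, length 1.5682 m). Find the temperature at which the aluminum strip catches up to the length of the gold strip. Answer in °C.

L₁(1 + α₁ΔT) = L₂(1 + α₂ΔT) ⇒ ΔT = (L₂ − L₁)/(α₁L₁ − α₂L₂)
L₂ − L₁ = 1.5682 − 1.5664 = 1.80×10⁻³ m
α₁L₁ − α₂L₂ = 24×10⁻⁶×1.5664 − 1.32×10⁻⁵×1.5682 = 1.689336×10⁻⁵ m/K
ΔT = 1.80×10⁻³ / 1.689336×10⁻⁵ = 106.551 K
T = 29.2 + 106.551 = 135.751 °C

T = 135.8 °C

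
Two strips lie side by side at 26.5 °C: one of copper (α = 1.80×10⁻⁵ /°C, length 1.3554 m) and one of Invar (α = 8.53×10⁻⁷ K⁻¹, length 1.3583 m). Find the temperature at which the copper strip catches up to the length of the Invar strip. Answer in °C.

L₁(1 + α₁ΔT) = L₂(1 + α₂ΔT) ⇒ ΔT = (L₂ − L₁)/(α₁L₁ − α₂L₂)
L₂ − L₁ = 1.3583 − 1.3554 = 2.90×10⁻³ m
α₁L₁ − α₂L₂ = 1.80×10⁻⁵×1.3554 − 8.53×10⁻⁷×1.3583 = 2.32385701×10⁻⁵ m/K
ΔT = 2.90×10⁻³ / 2.32385701×10⁻⁵ = 124.793 K
T = 26.5 + 124.793 = 151.293 °C

T = 151.3 °C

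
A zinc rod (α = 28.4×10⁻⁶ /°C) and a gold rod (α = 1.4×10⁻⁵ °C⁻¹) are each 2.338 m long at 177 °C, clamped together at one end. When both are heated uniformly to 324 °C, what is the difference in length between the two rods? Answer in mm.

4.95 mm

ΔT = 147 K
zinc: ΔL = 28.4×10⁻⁶ × 2.338 m × 147 = 9.7607×10⁻³ m = 9.7607 mm
gold: ΔL = 1.4×10⁻⁵ × 2.338 m × 147 = 4.8116×10⁻³ m = 4.8116 mm
difference = 9.7607 − 4.8116 = 4.9491 mm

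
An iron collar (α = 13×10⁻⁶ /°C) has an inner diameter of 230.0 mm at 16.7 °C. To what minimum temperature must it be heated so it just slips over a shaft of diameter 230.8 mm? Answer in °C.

T = 284 °C

Required Δd = 230.8 − 230.0 = 0.8 mm
Δd = αd₀ΔT ⇒ ΔT = Δd/(αd₀) = 0.8 / (13×10⁻⁶ × 230.0) = 267.56 K
T_min = 16.7 + 267.56 = 284.26 °C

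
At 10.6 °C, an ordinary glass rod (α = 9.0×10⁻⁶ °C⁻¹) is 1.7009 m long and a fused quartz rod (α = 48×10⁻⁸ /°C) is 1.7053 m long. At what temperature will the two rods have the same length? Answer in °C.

L₁(1 + α₁ΔT) = L₂(1 + α₂ΔT) ⇒ ΔT = (L₂ − L₁)/(α₁L₁ − α₂L₂)
L₂ − L₁ = 1.7053 − 1.7009 = 4.40×10⁻³ m
α₁L₁ − α₂L₂ = 9.0×10⁻⁶×1.7009 − 48×10⁻⁸×1.7053 = 1.4489556×10⁻⁵ m/K
ΔT = 4.40×10⁻³ / 1.4489556×10⁻⁵ = 303.667 K
T = 10.6 + 303.667 = 314.267 °C

T = 314.3 °C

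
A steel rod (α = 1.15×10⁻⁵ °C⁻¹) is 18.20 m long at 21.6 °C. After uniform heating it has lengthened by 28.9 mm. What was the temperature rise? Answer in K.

ΔL = αL₀ΔT ⇒ ΔT = ΔL / (αL₀)
ΔT = 28.9×10⁻³ m / (1.15×10⁻⁵ × 18.20 m) = 138.08 K

ΔT = 138 K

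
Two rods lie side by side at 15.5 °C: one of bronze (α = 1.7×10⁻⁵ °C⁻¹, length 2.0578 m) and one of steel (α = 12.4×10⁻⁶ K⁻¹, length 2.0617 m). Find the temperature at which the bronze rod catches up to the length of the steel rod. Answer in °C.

T = 429.6 °C

L₁(1 + α₁ΔT) = L₂(1 + α₂ΔT) ⇒ ΔT = (L₂ − L₁)/(α₁L₁ − α₂L₂)
L₂ − L₁ = 2.0617 − 2.0578 = 3.90×10⁻³ m
α₁L₁ − α₂L₂ = 1.7×10⁻⁵×2.0578 − 12.4×10⁻⁶×2.0617 = 9.41752×10⁻⁶ m/K
ΔT = 3.90×10⁻³ / 9.41752×10⁻⁶ = 414.122 K
T = 15.5 + 414.122 = 429.622 °C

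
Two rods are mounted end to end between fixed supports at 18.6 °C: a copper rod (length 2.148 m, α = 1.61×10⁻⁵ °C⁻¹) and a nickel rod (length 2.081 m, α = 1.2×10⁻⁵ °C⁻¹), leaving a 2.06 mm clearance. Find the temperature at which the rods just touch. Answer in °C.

α₁L₁ = 3.45828×10⁻⁵ m/K, α₂L₂ = 2.4972×10⁻⁵ m/K → total 5.95548×10⁻⁵ m/K
ΔT = g/(α₁L₁+α₂L₂) = 2.06×10⁻³ / 5.95548×10⁻⁵ = 34.590 K
T = 18.6 + 34.590 = 53.190 °C

T = 53.2 °C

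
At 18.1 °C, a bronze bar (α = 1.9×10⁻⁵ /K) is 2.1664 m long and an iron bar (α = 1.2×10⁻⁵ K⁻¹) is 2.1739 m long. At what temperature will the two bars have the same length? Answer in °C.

Equal length when α₁L₁ΔT − α₂L₂ΔT = L₂ − L₁ = 7.50×10⁻³ m
α₁L₁ = 4.11616×10⁻⁵, α₂L₂ = 2.60868×10⁻⁵ → Δ(αL) = 1.50748×10⁻⁵ m/K
ΔT = 7.50×10⁻³ / 1.50748×10⁻⁵ = 497.519 K, so T = 18.1 + 497.519 = 515.619 °C

T = 515.6 °C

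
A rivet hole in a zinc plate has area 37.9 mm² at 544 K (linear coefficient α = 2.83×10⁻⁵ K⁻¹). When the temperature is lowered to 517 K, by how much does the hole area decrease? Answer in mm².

Area coefficient ≈ 2α; |ΔT| = 27 K
ΔA = 2αA₀ΔT = 2(2.83×10⁻⁵)(37.9)(27) = 0.0579 mm²

ΔA = 0.0579 mm²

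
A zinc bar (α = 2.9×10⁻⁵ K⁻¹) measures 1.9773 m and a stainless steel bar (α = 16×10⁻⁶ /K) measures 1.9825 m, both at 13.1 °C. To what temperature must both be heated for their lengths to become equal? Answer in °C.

T = 216.1 °C

Equal length when α₁L₁ΔT − α₂L₂ΔT = L₂ − L₁ = 5.20×10⁻³ m
α₁L₁ = 5.73417×10⁻⁵, α₂L₂ = 3.172×10⁻⁵ → Δ(αL) = 2.56217×10⁻⁵ m/K
ΔT = 5.20×10⁻³ / 2.56217×10⁻⁵ = 202.953 K, so T = 13.1 + 202.953 = 216.053 °C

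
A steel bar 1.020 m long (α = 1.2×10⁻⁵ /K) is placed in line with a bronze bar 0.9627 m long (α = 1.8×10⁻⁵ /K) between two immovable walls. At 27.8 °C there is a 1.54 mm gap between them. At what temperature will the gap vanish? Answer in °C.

α₁L₁ = 1.224×10⁻⁵ m/K, α₂L₂ = 1.73286×10⁻⁵ m/K → total 2.95686×10⁻⁵ m/K
ΔT = g/(α₁L₁+α₂L₂) = 1.54×10⁻³ / 2.95686×10⁻⁵ = 52.082 K
T = 27.8 + 52.082 = 79.882 °C

T = 79.9 °C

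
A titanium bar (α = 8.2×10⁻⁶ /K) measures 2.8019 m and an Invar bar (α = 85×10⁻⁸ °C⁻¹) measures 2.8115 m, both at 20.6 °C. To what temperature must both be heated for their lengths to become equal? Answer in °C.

T = 486.9 °C

Equal length when α₁L₁ΔT − α₂L₂ΔT = L₂ − L₁ = 9.60×10⁻³ m
α₁L₁ = 2.297558×10⁻⁵, α₂L₂ = 2.389775×10⁻⁶ → Δ(αL) = 2.0585805×10⁻⁵ m/K
ΔT = 9.60×10⁻³ / 2.0585805×10⁻⁵ = 466.341 K, so T = 20.6 + 466.341 = 486.941 °C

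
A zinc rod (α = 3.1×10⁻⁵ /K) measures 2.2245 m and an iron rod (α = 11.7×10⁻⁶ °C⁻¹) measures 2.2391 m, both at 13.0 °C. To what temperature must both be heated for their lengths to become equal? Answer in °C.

L₁(1 + α₁ΔT) = L₂(1 + α₂ΔT) ⇒ ΔT = (L₂ − L₁)/(α₁L₁ − α₂L₂)
L₂ − L₁ = 2.2391 − 2.2245 = 1.46×10⁻² m
α₁L₁ − α₂L₂ = 3.1×10⁻⁵×2.2245 − 11.7×10⁻⁶×2.2391 = 4.276203×10⁻⁵ m/K
ΔT = 1.46×10⁻² / 4.276203×10⁻⁵ = 341.424 K
T = 13.0 + 341.424 = 354.424 °C

T = 354.4 °C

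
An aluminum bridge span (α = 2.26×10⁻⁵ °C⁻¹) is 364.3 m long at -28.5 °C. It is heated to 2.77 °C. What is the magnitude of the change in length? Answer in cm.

|ΔT| = |2.77 − (-28.5)| = 31.27 K
ΔL = αL₀ΔT = (2.26×10⁻⁵)(364.3)(31.27) = 2.57×10⁻¹ m

ΔL = 25.7 cm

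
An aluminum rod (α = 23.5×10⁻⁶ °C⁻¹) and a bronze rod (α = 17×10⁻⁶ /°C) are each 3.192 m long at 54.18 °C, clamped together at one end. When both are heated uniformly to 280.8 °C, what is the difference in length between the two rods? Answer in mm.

4.70 mm

ΔT = 226.62 K
aluminum: ΔL = 23.5×10⁻⁶ × 3.192 m × 226.62 = 1.6999×10⁻² m = 16.999 mm
bronze: ΔL = 17×10⁻⁶ × 3.192 m × 226.62 = 1.2297×10⁻² m = 12.297 mm
difference = 16.999 − 12.297 = 4.702 mm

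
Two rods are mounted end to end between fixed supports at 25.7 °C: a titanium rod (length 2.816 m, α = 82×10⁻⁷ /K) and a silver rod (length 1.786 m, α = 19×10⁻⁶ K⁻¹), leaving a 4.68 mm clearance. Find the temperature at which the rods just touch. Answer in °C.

T = 108 °C

α₁L₁ = 2.30912×10⁻⁵ m/K, α₂L₂ = 3.3934×10⁻⁵ m/K → total 5.70252×10⁻⁵ m/K
ΔT = g/(α₁L₁+α₂L₂) = 4.68×10⁻³ / 5.70252×10⁻⁵ = 82.07 K
T = 25.7 + 82.07 = 107.77 °C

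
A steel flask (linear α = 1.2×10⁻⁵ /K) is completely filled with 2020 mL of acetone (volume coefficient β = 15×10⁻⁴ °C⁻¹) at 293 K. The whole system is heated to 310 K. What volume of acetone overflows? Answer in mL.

50.3 mL

The flask also expands: β_container ≈ 3α = 3.6×10⁻⁵ /K
Net overflow = V₀(β_liq − 3α_cont)ΔT
β − 3α = 1.50×10⁻³ − 3.6×10⁻⁵ = 1.464×10⁻³ /K; ΔT = 17 K
ΔV = 2020 × 1.464×10⁻³ × 17 = 50.3 mL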